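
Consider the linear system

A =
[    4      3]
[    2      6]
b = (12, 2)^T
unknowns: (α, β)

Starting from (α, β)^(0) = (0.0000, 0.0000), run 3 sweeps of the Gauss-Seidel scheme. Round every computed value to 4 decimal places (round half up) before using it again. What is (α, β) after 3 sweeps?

Iteration 1:
  α = (12 - (3)·0.0000) / (4) = 3.0000
  β = (2 - (2)·3.0000) / (6) = -0.6667
Iteration 2:
  α = (12 - (3)·-0.6667) / (4) = 3.5000
  β = (2 - (2)·3.5000) / (6) = -0.8333
Iteration 3:
  α = (12 - (3)·-0.8333) / (4) = 3.6250
  β = (2 - (2)·3.6250) / (6) = -0.8750

(3.6250, -0.8750)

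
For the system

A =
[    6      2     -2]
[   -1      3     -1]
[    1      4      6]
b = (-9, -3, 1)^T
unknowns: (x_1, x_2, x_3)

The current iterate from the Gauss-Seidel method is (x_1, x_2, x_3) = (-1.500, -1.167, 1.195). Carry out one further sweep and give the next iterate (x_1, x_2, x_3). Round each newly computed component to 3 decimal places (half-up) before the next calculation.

One sweep:
  x_1 = (-9 - (2)·-1.167 - (-2)·1.195) / (6) = -0.713
  x_2 = (-3 - (-1)·-0.713 - (-1)·1.195) / (3) = -0.839
  x_3 = (1 - (1)·-0.713 - (4)·-0.839) / (6) = 0.845

(-0.713, -0.839, 0.845)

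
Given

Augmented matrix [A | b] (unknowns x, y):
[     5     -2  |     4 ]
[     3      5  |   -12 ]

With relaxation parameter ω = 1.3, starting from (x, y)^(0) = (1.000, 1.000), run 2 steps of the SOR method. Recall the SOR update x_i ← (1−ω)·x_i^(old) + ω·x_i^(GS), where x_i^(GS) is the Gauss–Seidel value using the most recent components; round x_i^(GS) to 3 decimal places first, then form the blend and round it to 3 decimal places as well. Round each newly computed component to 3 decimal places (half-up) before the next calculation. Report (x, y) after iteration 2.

(-1.627, -0.530)

Iteration 1:
  x: GS value = (4 - (-2)·1.000) / (5) = 1.200;  x ← (1−ω)·1.000 + ω·1.200 = 1.260
  y: GS value = (-12 - (3)·1.260) / (5) = -3.156;  y ← (1−ω)·1.000 + ω·-3.156 = -4.403
Iteration 2:
  x: GS value = (4 - (-2)·-4.403) / (5) = -0.961;  x ← (1−ω)·1.260 + ω·-0.961 = -1.627
  y: GS value = (-12 - (3)·-1.627) / (5) = -1.424;  y ← (1−ω)·-4.403 + ω·-1.424 = -0.530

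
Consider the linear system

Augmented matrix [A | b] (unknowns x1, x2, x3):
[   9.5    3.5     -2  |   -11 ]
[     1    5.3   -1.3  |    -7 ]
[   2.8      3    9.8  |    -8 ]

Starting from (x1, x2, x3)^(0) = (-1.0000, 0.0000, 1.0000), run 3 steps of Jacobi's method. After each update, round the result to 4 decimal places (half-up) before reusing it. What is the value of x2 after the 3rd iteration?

-1.2101

Iteration 1:
  x1 = (-11 - (3.5)·0.0000 - (-2)·1.0000) / (9.5) = -0.9474
  x2 = (-7 - (1)·-1.0000 - (-1.3)·1.0000) / (5.3) = -0.8868
  x3 = (-8 - (2.8)·-1.0000 - (3)·0.0000) / (9.8) = -0.5306
Iteration 2:
  x1 = (-11 - (3.5)·-0.8868 - (-2)·-0.5306) / (9.5) = -0.9429
  x2 = (-7 - (1)·-0.9474 - (-1.3)·-0.5306) / (5.3) = -1.2721
  x3 = (-8 - (2.8)·-0.9474 - (3)·-0.8868) / (9.8) = -0.2742
Iteration 3:
  x1 = (-11 - (3.5)·-1.2721 - (-2)·-0.2742) / (9.5) = -0.7470
  x2 = (-7 - (1)·-0.9429 - (-1.3)·-0.2742) / (5.3) = -1.2101
  x3 = (-8 - (2.8)·-0.9429 - (3)·-1.2721) / (9.8) = -0.1575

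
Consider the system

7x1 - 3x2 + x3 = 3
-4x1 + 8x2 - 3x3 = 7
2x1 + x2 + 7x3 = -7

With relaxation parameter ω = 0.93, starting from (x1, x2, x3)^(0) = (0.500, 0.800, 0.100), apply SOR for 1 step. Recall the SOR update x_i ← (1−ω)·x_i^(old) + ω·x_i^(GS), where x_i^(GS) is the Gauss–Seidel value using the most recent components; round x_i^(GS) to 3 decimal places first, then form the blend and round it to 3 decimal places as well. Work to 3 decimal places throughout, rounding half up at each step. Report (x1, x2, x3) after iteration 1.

(0.739, 1.248, -1.285)

Iteration 1:
  x1: GS value = (3 - (-3)·0.800 - (1)·0.100) / (7) = 0.757;  x1 ← (1−ω)·0.500 + ω·0.757 = 0.739
  x2: GS value = (7 - (-4)·0.739 - (-3)·0.100) / (8) = 1.282;  x2 ← (1−ω)·0.800 + ω·1.282 = 1.248
  x3: GS value = (-7 - (2)·0.739 - (1)·1.248) / (7) = -1.389;  x3 ← (1−ω)·0.100 + ω·-1.389 = -1.285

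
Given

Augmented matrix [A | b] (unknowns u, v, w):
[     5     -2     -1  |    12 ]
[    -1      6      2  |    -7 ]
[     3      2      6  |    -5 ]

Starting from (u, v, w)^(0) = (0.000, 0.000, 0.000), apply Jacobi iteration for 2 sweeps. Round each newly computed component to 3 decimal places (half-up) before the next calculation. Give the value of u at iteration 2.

1.767

Iteration 1:
  u = (12 - (-2)·0.000 - (-1)·0.000) / (5) = 2.400
  v = (-7 - (-1)·0.000 - (2)·0.000) / (6) = -1.167
  w = (-5 - (3)·0.000 - (2)·0.000) / (6) = -0.833
Iteration 2:
  u = (12 - (-2)·-1.167 - (-1)·-0.833) / (5) = 1.767
  v = (-7 - (-1)·2.400 - (2)·-0.833) / (6) = -0.489
  w = (-5 - (3)·2.400 - (2)·-1.167) / (6) = -1.644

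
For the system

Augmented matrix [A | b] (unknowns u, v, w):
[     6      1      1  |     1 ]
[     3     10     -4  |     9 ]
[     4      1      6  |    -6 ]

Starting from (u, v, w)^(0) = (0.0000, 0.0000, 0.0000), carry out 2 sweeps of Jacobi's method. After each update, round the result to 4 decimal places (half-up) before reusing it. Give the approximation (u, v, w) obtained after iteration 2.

(0.1833, 0.4500, -1.2611)

Iteration 1:
  u = (1 - (1)·0.0000 - (1)·0.0000) / (6) = 0.1667
  v = (9 - (3)·0.0000 - (-4)·0.0000) / (10) = 0.9000
  w = (-6 - (4)·0.0000 - (1)·0.0000) / (6) = -1.0000
Iteration 2:
  u = (1 - (1)·0.9000 - (1)·-1.0000) / (6) = 0.1833
  v = (9 - (3)·0.1667 - (-4)·-1.0000) / (10) = 0.4500
  w = (-6 - (4)·0.1667 - (1)·0.9000) / (6) = -1.2611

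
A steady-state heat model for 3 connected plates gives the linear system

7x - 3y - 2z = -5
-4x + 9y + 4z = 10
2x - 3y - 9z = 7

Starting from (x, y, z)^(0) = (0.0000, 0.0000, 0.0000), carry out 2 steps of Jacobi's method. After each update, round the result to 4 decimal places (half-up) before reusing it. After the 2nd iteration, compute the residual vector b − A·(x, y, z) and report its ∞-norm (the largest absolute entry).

3.1327

Iteration 1:
  x = (-5 - (-3)·0.0000 - (-2)·0.0000) / (7) = -0.7143
  y = (10 - (-4)·0.0000 - (4)·0.0000) / (9) = 1.1111
  z = (7 - (2)·0.0000 - (-3)·0.0000) / (-9) = -0.7778
Iteration 2:
  x = (-5 - (-3)·1.1111 - (-2)·-0.7778) / (7) = -0.4603
  y = (10 - (-4)·-0.7143 - (4)·-0.7778) / (9) = 1.1393
  z = (7 - (2)·-0.7143 - (-3)·1.1111) / (-9) = -1.3069
Residual b − A·x = (-0.9738, 3.1327, -0.4236); ∞-norm = 3.1327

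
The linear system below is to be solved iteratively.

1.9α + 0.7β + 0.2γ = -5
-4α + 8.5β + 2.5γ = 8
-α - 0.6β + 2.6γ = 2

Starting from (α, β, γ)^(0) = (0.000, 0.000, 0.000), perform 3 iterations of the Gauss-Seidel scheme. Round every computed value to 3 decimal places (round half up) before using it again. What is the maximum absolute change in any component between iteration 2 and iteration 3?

0.069

Iteration 1:
  α = (-5 - (0.7)·0.000 - (0.2)·0.000) / (1.9) = -2.632
  β = (8 - (-4)·-2.632 - (2.5)·0.000) / (8.5) = -0.297
  γ = (2 - (-1)·-2.632 - (-0.6)·-0.297) / (2.6) = -0.312
Iteration 2:
  α = (-5 - (0.7)·-0.297 - (0.2)·-0.312) / (1.9) = -2.489
  β = (8 - (-4)·-2.489 - (2.5)·-0.312) / (8.5) = -0.138
  γ = (2 - (-1)·-2.489 - (-0.6)·-0.138) / (2.6) = -0.220
Iteration 3:
  α = (-5 - (0.7)·-0.138 - (0.2)·-0.220) / (1.9) = -2.558
  β = (8 - (-4)·-2.558 - (2.5)·-0.220) / (8.5) = -0.198
  γ = (2 - (-1)·-2.558 - (-0.6)·-0.198) / (2.6) = -0.260
Change: (-0.069, -0.060, -0.040) → max |·| = 0.069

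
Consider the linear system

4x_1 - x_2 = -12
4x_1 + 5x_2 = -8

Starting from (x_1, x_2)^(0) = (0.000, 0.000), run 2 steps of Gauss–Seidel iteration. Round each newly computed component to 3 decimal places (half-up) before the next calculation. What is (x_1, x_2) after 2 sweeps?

Iteration 1:
  x_1 = (-12 - (-1)·0.000) / (4) = -3.000
  x_2 = (-8 - (4)·-3.000) / (5) = 0.800
Iteration 2:
  x_1 = (-12 - (-1)·0.800) / (4) = -2.800
  x_2 = (-8 - (4)·-2.800) / (5) = 0.640

(-2.800, 0.640)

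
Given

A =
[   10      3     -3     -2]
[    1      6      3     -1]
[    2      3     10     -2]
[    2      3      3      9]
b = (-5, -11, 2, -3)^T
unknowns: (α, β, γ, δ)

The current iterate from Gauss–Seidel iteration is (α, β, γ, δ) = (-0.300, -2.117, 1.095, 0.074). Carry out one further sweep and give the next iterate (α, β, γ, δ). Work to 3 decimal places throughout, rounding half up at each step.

One sweep:
  α = (-5 - (3)·-2.117 - (-3)·1.095 - (-2)·0.074) / (10) = 0.478
  β = (-11 - (1)·0.478 - (3)·1.095 - (-1)·0.074) / (6) = -2.448
  γ = (2 - (2)·0.478 - (3)·-2.448 - (-2)·0.074) / (10) = 0.854
  δ = (-3 - (2)·0.478 - (3)·-2.448 - (3)·0.854) / (9) = 0.092

(0.478, -2.448, 0.854, 0.092)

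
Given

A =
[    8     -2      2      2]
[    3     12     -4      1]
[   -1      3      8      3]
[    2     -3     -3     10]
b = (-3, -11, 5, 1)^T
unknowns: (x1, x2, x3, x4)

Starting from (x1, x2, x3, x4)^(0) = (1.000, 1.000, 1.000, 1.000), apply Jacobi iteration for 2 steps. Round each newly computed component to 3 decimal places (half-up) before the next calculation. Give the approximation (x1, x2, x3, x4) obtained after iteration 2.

Iteration 1:
  x1 = (-3 - (-2)·1.000 - (2)·1.000 - (2)·1.000) / (8) = -0.625
  x2 = (-11 - (3)·1.000 - (-4)·1.000 - (1)·1.000) / (12) = -0.917
  x3 = (5 - (-1)·1.000 - (3)·1.000 - (3)·1.000) / (8) = 0.000
  x4 = (1 - (2)·1.000 - (-3)·1.000 - (-3)·1.000) / (10) = 0.500
Iteration 2:
  x1 = (-3 - (-2)·-0.917 - (2)·0.000 - (2)·0.500) / (8) = -0.729
  x2 = (-11 - (3)·-0.625 - (-4)·0.000 - (1)·0.500) / (12) = -0.802
  x3 = (5 - (-1)·-0.625 - (3)·-0.917 - (3)·0.500) / (8) = 0.703
  x4 = (1 - (2)·-0.625 - (-3)·-0.917 - (-3)·0.000) / (10) = -0.050

(-0.729, -0.802, 0.703, -0.050)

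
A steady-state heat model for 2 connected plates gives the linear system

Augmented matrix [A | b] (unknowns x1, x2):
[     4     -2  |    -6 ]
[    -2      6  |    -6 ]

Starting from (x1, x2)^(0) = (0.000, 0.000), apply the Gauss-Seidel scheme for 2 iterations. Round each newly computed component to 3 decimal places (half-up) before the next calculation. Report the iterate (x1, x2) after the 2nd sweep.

Iteration 1:
  x1 = (-6 - (-2)·0.000) / (4) = -1.500
  x2 = (-6 - (-2)·-1.500) / (6) = -1.500
Iteration 2:
  x1 = (-6 - (-2)·-1.500) / (4) = -2.250
  x2 = (-6 - (-2)·-2.250) / (6) = -1.750

(-2.250, -1.750)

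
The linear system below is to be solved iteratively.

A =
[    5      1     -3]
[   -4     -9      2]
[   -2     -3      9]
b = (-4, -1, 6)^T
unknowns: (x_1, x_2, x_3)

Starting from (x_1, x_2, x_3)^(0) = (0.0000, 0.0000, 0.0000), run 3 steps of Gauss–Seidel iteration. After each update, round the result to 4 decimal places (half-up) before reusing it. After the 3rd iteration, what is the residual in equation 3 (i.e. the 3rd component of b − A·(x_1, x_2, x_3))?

Iteration 1:
  x_1 = (-4 - (1)·0.0000 - (-3)·0.0000) / (5) = -0.8000
  x_2 = (-1 - (-4)·-0.8000 - (2)·0.0000) / (-9) = 0.4667
  x_3 = (6 - (-2)·-0.8000 - (-3)·0.4667) / (9) = 0.6445
Iteration 2:
  x_1 = (-4 - (1)·0.4667 - (-3)·0.6445) / (5) = -0.5066
  x_2 = (-1 - (-4)·-0.5066 - (2)·0.6445) / (-9) = 0.4795
  x_3 = (6 - (-2)·-0.5066 - (-3)·0.4795) / (9) = 0.7139
Iteration 3:
  x_1 = (-4 - (1)·0.4795 - (-3)·0.7139) / (5) = -0.4676
  x_2 = (-1 - (-4)·-0.4676 - (2)·0.7139) / (-9) = 0.4776
  x_3 = (6 - (-2)·-0.4676 - (-3)·0.4776) / (9) = 0.7220
Residual b − A·x = (0.0264, -0.0160, -0.0004)

-0.0004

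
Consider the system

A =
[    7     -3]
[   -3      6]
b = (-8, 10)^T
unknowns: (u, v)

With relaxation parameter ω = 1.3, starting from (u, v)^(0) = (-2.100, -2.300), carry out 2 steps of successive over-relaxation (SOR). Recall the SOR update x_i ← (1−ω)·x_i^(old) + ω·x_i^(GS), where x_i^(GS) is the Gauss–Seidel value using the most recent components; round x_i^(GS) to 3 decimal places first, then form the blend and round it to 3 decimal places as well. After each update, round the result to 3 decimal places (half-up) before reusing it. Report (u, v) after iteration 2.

(-0.027, 1.709)

Iteration 1:
  u: GS value = (-8 - (-3)·-2.300) / (7) = -2.129;  u ← (1−ω)·-2.100 + ω·-2.129 = -2.138
  v: GS value = (10 - (-3)·-2.138) / (6) = 0.598;  v ← (1−ω)·-2.300 + ω·0.598 = 1.467
Iteration 2:
  u: GS value = (-8 - (-3)·1.467) / (7) = -0.514;  u ← (1−ω)·-2.138 + ω·-0.514 = -0.027
  v: GS value = (10 - (-3)·-0.027) / (6) = 1.653;  v ← (1−ω)·1.467 + ω·1.653 = 1.709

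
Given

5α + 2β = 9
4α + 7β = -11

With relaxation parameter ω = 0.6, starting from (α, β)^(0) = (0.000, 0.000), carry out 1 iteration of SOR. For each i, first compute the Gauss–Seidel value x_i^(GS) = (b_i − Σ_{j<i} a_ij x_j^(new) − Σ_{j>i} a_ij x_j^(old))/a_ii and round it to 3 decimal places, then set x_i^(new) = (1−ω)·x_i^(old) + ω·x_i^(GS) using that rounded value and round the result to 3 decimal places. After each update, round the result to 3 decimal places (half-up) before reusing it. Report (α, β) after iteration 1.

(1.080, -1.313)

Iteration 1:
  α: GS value = (9 - (2)·0.000) / (5) = 1.800;  α ← (1−ω)·0.000 + ω·1.800 = 1.080
  β: GS value = (-11 - (4)·1.080) / (7) = -2.189;  β ← (1−ω)·0.000 + ω·-2.189 = -1.313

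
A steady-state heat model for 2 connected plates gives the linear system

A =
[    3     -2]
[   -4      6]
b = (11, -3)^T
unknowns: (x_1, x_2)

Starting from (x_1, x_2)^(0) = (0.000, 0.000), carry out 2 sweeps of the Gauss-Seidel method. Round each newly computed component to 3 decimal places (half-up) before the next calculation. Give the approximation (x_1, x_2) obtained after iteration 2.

Iteration 1:
  x_1 = (11 - (-2)·0.000) / (3) = 3.667
  x_2 = (-3 - (-4)·3.667) / (6) = 1.945
Iteration 2:
  x_1 = (11 - (-2)·1.945) / (3) = 4.963
  x_2 = (-3 - (-4)·4.963) / (6) = 2.809

(4.963, 2.809)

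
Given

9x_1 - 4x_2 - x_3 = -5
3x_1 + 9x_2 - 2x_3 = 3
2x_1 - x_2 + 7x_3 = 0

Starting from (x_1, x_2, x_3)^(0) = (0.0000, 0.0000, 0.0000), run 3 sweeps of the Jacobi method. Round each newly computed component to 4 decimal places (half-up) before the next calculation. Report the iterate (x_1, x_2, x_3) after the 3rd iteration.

Iteration 1:
  x_1 = (-5 - (-4)·0.0000 - (-1)·0.0000) / (9) = -0.5556
  x_2 = (3 - (3)·0.0000 - (-2)·0.0000) / (9) = 0.3333
  x_3 = (0 - (2)·0.0000 - (-1)·0.0000) / (7) = 0.0000
Iteration 2:
  x_1 = (-5 - (-4)·0.3333 - (-1)·0.0000) / (9) = -0.4074
  x_2 = (3 - (3)·-0.5556 - (-2)·0.0000) / (9) = 0.5185
  x_3 = (0 - (2)·-0.5556 - (-1)·0.3333) / (7) = 0.2064
Iteration 3:
  x_1 = (-5 - (-4)·0.5185 - (-1)·0.2064) / (9) = -0.3022
  x_2 = (3 - (3)·-0.4074 - (-2)·0.2064) / (9) = 0.5150
  x_3 = (0 - (2)·-0.4074 - (-1)·0.5185) / (7) = 0.1905

(-0.3022, 0.5150, 0.1905)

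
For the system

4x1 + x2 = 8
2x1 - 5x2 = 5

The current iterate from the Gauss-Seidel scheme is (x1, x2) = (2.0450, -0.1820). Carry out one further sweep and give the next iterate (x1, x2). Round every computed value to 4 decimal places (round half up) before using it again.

(2.0455, -0.1818)

One sweep:
  x1 = (8 - (1)·-0.1820) / (4) = 2.0455
  x2 = (5 - (2)·2.0455) / (-5) = -0.1818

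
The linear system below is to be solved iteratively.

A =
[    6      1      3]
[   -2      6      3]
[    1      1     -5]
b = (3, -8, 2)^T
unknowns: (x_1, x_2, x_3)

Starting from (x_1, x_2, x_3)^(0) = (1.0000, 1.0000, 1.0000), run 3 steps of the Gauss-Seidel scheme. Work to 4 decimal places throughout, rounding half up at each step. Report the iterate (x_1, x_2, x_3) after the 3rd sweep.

Iteration 1:
  x_1 = (3 - (1)·1.0000 - (3)·1.0000) / (6) = -0.1667
  x_2 = (-8 - (-2)·-0.1667 - (3)·1.0000) / (6) = -1.8889
  x_3 = (2 - (1)·-0.1667 - (1)·-1.8889) / (-5) = -0.8111
Iteration 2:
  x_1 = (3 - (1)·-1.8889 - (3)·-0.8111) / (6) = 1.2204
  x_2 = (-8 - (-2)·1.2204 - (3)·-0.8111) / (6) = -0.5210
  x_3 = (2 - (1)·1.2204 - (1)·-0.5210) / (-5) = -0.2601
Iteration 3:
  x_1 = (3 - (1)·-0.5210 - (3)·-0.2601) / (6) = 0.7169
  x_2 = (-8 - (-2)·0.7169 - (3)·-0.2601) / (6) = -0.9643
  x_3 = (2 - (1)·0.7169 - (1)·-0.9643) / (-5) = -0.4495

(0.7169, -0.9643, -0.4495)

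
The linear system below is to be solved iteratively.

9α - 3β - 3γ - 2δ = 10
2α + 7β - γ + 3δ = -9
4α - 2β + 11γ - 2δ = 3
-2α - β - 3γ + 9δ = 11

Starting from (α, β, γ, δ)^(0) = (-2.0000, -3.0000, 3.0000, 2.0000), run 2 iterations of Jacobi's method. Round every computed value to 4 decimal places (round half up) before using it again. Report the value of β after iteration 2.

-2.2323

Iteration 1:
  α = (10 - (-3)·-3.0000 - (-3)·3.0000 - (-2)·2.0000) / (9) = 1.5556
  β = (-9 - (2)·-2.0000 - (-1)·3.0000 - (3)·2.0000) / (7) = -1.1429
  γ = (3 - (4)·-2.0000 - (-2)·-3.0000 - (-2)·2.0000) / (11) = 0.8182
  δ = (11 - (-2)·-2.0000 - (-1)·-3.0000 - (-3)·3.0000) / (9) = 1.4444
Iteration 2:
  α = (10 - (-3)·-1.1429 - (-3)·0.8182 - (-2)·1.4444) / (9) = 1.3239
  β = (-9 - (2)·1.5556 - (-1)·0.8182 - (3)·1.4444) / (7) = -2.2323
  γ = (3 - (4)·1.5556 - (-2)·-1.1429 - (-2)·1.4444) / (11) = -0.2381
  δ = (11 - (-2)·1.5556 - (-1)·-1.1429 - (-3)·0.8182) / (9) = 1.7137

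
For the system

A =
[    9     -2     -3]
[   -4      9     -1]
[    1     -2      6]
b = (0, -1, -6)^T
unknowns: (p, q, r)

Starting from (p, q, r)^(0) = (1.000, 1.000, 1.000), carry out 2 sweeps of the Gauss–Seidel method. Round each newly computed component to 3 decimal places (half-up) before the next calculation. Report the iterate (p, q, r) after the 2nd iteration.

(-0.282, -0.349, -1.069)

Iteration 1:
  p = (0 - (-2)·1.000 - (-3)·1.000) / (9) = 0.556
  q = (-1 - (-4)·0.556 - (-1)·1.000) / (9) = 0.247
  r = (-6 - (1)·0.556 - (-2)·0.247) / (6) = -1.010
Iteration 2:
  p = (0 - (-2)·0.247 - (-3)·-1.010) / (9) = -0.282
  q = (-1 - (-4)·-0.282 - (-1)·-1.010) / (9) = -0.349
  r = (-6 - (1)·-0.282 - (-2)·-0.349) / (6) = -1.069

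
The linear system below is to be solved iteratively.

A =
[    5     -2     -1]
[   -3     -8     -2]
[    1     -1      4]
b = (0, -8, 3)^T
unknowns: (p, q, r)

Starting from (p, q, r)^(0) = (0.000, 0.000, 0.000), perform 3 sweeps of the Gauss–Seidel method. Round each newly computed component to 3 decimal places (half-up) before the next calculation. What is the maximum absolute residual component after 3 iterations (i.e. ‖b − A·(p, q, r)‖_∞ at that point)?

0.420

Iteration 1:
  p = (0 - (-2)·0.000 - (-1)·0.000) / (5) = 0.000
  q = (-8 - (-3)·0.000 - (-2)·0.000) / (-8) = 1.000
  r = (3 - (1)·0.000 - (-1)·1.000) / (4) = 1.000
Iteration 2:
  p = (0 - (-2)·1.000 - (-1)·1.000) / (5) = 0.600
  q = (-8 - (-3)·0.600 - (-2)·1.000) / (-8) = 0.525
  r = (3 - (1)·0.600 - (-1)·0.525) / (4) = 0.731
Iteration 3:
  p = (0 - (-2)·0.525 - (-1)·0.731) / (5) = 0.356
  q = (-8 - (-3)·0.356 - (-2)·0.731) / (-8) = 0.684
  r = (3 - (1)·0.356 - (-1)·0.684) / (4) = 0.832
Residual b − A·x = (0.420, 0.204, 0.000); ∞-norm = 0.420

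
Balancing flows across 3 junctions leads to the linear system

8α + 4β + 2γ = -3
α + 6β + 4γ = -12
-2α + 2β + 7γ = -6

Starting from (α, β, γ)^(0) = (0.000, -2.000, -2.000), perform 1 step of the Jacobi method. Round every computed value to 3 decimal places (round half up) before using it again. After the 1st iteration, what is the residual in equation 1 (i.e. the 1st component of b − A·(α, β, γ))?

-8.760

Iteration 1:
  α = (-3 - (4)·-2.000 - (2)·-2.000) / (8) = 1.125
  β = (-12 - (1)·0.000 - (4)·-2.000) / (6) = -0.667
  γ = (-6 - (-2)·0.000 - (2)·-2.000) / (7) = -0.286
Residual b − A·x = (-8.760, -7.979, -0.414)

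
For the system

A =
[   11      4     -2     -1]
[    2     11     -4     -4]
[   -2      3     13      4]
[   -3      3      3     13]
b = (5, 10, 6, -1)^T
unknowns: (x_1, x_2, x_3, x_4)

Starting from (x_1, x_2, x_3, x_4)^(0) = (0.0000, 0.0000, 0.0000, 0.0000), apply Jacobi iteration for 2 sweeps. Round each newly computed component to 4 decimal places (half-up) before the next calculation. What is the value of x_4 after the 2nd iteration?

Iteration 1:
  x_1 = (5 - (4)·0.0000 - (-2)·0.0000 - (-1)·0.0000) / (11) = 0.4545
  x_2 = (10 - (2)·0.0000 - (-4)·0.0000 - (-4)·0.0000) / (11) = 0.9091
  x_3 = (6 - (-2)·0.0000 - (3)·0.0000 - (4)·0.0000) / (13) = 0.4615
  x_4 = (-1 - (-3)·0.0000 - (3)·0.0000 - (3)·0.0000) / (13) = -0.0769
Iteration 2:
  x_1 = (5 - (4)·0.9091 - (-2)·0.4615 - (-1)·-0.0769) / (11) = 0.2009
  x_2 = (10 - (2)·0.4545 - (-4)·0.4615 - (-4)·-0.0769) / (11) = 0.9663
  x_3 = (6 - (-2)·0.4545 - (3)·0.9091 - (4)·-0.0769) / (13) = 0.3453
  x_4 = (-1 - (-3)·0.4545 - (3)·0.9091 - (3)·0.4615) / (13) = -0.2883

-0.2883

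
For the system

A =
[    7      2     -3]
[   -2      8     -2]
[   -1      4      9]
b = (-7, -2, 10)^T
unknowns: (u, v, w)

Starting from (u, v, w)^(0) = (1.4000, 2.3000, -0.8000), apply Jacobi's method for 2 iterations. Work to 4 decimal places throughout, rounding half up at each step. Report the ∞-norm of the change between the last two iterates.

Iteration 1:
  u = (-7 - (2)·2.3000 - (-3)·-0.8000) / (7) = -2.0000
  v = (-2 - (-2)·1.4000 - (-2)·-0.8000) / (8) = -0.1000
  w = (10 - (-1)·1.4000 - (4)·2.3000) / (9) = 0.2444
Iteration 2:
  u = (-7 - (2)·-0.1000 - (-3)·0.2444) / (7) = -0.8667
  v = (-2 - (-2)·-2.0000 - (-2)·0.2444) / (8) = -0.6889
  w = (10 - (-1)·-2.0000 - (4)·-0.1000) / (9) = 0.9333
Change: (1.1333, -0.5889, 0.6889) → max |·| = 1.1333

1.1333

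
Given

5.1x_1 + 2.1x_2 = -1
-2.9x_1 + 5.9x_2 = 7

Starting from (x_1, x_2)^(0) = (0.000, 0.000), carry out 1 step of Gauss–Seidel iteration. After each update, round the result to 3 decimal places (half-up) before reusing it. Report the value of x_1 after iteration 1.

Iteration 1:
  x_1 = (-1 - (2.1)·0.000) / (5.1) = -0.196
  x_2 = (7 - (-2.9)·-0.196) / (5.9) = 1.090

-0.196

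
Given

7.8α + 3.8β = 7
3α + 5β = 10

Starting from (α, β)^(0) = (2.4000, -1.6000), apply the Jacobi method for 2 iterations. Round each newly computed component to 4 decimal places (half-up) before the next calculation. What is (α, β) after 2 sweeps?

Iteration 1:
  α = (7 - (3.8)·-1.6000) / (7.8) = 1.6769
  β = (10 - (3)·2.4000) / (5) = 0.5600
Iteration 2:
  α = (7 - (3.8)·0.5600) / (7.8) = 0.6246
  β = (10 - (3)·1.6769) / (5) = 0.9939

(0.6246, 0.9939)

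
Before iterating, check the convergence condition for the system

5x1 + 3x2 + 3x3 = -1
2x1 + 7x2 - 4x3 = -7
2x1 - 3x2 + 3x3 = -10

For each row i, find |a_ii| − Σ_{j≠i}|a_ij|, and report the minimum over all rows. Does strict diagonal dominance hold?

-2

row 1: |5| − (3+3) = -1
row 2: |7| − (2+4) = 1
row 3: |3| − (2+3) = -2
minimum over rows = -2 → not strictly diagonally dominant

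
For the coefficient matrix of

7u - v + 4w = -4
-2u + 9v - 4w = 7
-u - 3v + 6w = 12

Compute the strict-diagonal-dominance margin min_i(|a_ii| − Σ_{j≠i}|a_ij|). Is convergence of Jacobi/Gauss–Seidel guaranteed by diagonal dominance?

2

row 1: |7| − (1+4) = 2
row 2: |9| − (2+4) = 3
row 3: |6| − (1+3) = 2
minimum over rows = 2 → strictly diagonally dominant (convergence guaranteed)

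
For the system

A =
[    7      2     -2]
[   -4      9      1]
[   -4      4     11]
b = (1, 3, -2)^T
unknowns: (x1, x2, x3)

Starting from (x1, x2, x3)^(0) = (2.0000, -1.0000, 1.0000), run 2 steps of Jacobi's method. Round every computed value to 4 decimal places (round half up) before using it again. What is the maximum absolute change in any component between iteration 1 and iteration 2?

Iteration 1:
  x1 = (1 - (2)·-1.0000 - (-2)·1.0000) / (7) = 0.7143
  x2 = (3 - (-4)·2.0000 - (1)·1.0000) / (9) = 1.1111
  x3 = (-2 - (-4)·2.0000 - (4)·-1.0000) / (11) = 0.9091
Iteration 2:
  x1 = (1 - (2)·1.1111 - (-2)·0.9091) / (7) = 0.0851
  x2 = (3 - (-4)·0.7143 - (1)·0.9091) / (9) = 0.5498
  x3 = (-2 - (-4)·0.7143 - (4)·1.1111) / (11) = -0.3261
Change: (-0.6292, -0.5613, -1.2352) → max |·| = 1.2352

1.2352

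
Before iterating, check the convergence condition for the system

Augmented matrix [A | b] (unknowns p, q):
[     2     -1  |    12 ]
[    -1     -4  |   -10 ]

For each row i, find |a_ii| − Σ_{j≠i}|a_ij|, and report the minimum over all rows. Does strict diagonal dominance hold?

row 1: |2| − (1) = 1
row 2: |-4| − (1) = 3
minimum over rows = 1 → strictly diagonally dominant (convergence guaranteed)

1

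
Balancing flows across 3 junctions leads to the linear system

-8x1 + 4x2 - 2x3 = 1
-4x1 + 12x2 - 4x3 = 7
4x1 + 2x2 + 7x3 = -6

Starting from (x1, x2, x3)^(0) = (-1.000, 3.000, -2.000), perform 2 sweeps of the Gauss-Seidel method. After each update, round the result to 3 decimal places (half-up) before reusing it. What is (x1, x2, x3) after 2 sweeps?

(0.667, 0.111, -1.270)

Iteration 1:
  x1 = (1 - (4)·3.000 - (-2)·-2.000) / (-8) = 1.875
  x2 = (7 - (-4)·1.875 - (-4)·-2.000) / (12) = 0.542
  x3 = (-6 - (4)·1.875 - (2)·0.542) / (7) = -2.083
Iteration 2:
  x1 = (1 - (4)·0.542 - (-2)·-2.083) / (-8) = 0.667
  x2 = (7 - (-4)·0.667 - (-4)·-2.083) / (12) = 0.111
  x3 = (-6 - (4)·0.667 - (2)·0.111) / (7) = -1.270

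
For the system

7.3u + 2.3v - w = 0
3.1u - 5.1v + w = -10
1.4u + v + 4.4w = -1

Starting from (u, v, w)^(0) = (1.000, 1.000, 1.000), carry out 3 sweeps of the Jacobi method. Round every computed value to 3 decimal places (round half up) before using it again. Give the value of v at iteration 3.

Iteration 1:
  u = (0 - (2.3)·1.000 - (-1)·1.000) / (7.3) = -0.178
  v = (-10 - (3.1)·1.000 - (1)·1.000) / (-5.1) = 2.765
  w = (-1 - (1.4)·1.000 - (1)·1.000) / (4.4) = -0.773
Iteration 2:
  u = (0 - (2.3)·2.765 - (-1)·-0.773) / (7.3) = -0.977
  v = (-10 - (3.1)·-0.178 - (1)·-0.773) / (-5.1) = 1.701
  w = (-1 - (1.4)·-0.178 - (1)·2.765) / (4.4) = -0.799
Iteration 3:
  u = (0 - (2.3)·1.701 - (-1)·-0.799) / (7.3) = -0.645
  v = (-10 - (3.1)·-0.977 - (1)·-0.799) / (-5.1) = 1.210
  w = (-1 - (1.4)·-0.977 - (1)·1.701) / (4.4) = -0.303

1.210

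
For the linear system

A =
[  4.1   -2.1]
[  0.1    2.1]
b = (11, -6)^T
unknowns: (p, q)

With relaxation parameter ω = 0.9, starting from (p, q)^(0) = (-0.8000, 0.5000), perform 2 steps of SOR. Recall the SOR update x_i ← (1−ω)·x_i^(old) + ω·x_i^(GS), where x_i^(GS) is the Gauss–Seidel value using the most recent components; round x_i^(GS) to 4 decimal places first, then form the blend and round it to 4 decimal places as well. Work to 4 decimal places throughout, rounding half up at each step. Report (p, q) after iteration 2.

(1.4581, -2.8971)

Iteration 1:
  p: GS value = (11 - (-2.1)·0.5000) / (4.1) = 2.9390;  p ← (1−ω)·-0.8000 + ω·2.9390 = 2.5651
  q: GS value = (-6 - (0.1)·2.5651) / (2.1) = -2.9793;  q ← (1−ω)·0.5000 + ω·-2.9793 = -2.6314
Iteration 2:
  p: GS value = (11 - (-2.1)·-2.6314) / (4.1) = 1.3351;  p ← (1−ω)·2.5651 + ω·1.3351 = 1.4581
  q: GS value = (-6 - (0.1)·1.4581) / (2.1) = -2.9266;  q ← (1−ω)·-2.6314 + ω·-2.9266 = -2.8971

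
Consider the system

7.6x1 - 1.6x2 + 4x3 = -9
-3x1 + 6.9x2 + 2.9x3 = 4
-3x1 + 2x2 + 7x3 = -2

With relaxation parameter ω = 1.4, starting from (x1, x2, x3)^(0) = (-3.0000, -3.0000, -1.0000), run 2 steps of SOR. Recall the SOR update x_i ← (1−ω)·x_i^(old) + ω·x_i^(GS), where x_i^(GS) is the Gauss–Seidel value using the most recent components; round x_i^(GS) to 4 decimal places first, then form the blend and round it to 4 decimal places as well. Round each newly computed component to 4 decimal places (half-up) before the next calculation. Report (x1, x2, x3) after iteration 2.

Iteration 1:
  x1: GS value = (-9 - (-1.6)·-3.0000 - (4)·-1.0000) / (7.6) = -1.2895;  x1 ← (1−ω)·-3.0000 + ω·-1.2895 = -0.6053
  x2: GS value = (4 - (-3)·-0.6053 - (2.9)·-1.0000) / (6.9) = 0.7368;  x2 ← (1−ω)·-3.0000 + ω·0.7368 = 2.2315
  x3: GS value = (-2 - (-3)·-0.6053 - (2)·2.2315) / (7) = -1.1827;  x3 ← (1−ω)·-1.0000 + ω·-1.1827 = -1.2558
Iteration 2:
  x1: GS value = (-9 - (-1.6)·2.2315 - (4)·-1.2558) / (7.6) = -0.0535;  x1 ← (1−ω)·-0.6053 + ω·-0.0535 = 0.1672
  x2: GS value = (4 - (-3)·0.1672 - (2.9)·-1.2558) / (6.9) = 1.1802;  x2 ← (1−ω)·2.2315 + ω·1.1802 = 0.7597
  x3: GS value = (-2 - (-3)·0.1672 - (2)·0.7597) / (7) = -0.4311;  x3 ← (1−ω)·-1.2558 + ω·-0.4311 = -0.1012

(0.1672, 0.7597, -0.1012)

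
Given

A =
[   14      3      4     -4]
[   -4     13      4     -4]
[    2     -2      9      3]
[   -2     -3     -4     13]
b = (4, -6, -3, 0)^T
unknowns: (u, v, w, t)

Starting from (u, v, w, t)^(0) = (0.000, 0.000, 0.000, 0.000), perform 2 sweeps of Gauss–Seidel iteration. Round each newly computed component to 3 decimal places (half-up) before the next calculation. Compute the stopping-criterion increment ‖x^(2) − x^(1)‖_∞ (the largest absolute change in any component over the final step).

0.163

Iteration 1:
  u = (4 - (3)·0.000 - (4)·0.000 - (-4)·0.000) / (14) = 0.286
  v = (-6 - (-4)·0.286 - (4)·0.000 - (-4)·0.000) / (13) = -0.374
  w = (-3 - (2)·0.286 - (-2)·-0.374 - (3)·0.000) / (9) = -0.480
  t = (0 - (-2)·0.286 - (-3)·-0.374 - (-4)·-0.480) / (13) = -0.190
Iteration 2:
  u = (4 - (3)·-0.374 - (4)·-0.480 - (-4)·-0.190) / (14) = 0.449
  v = (-6 - (-4)·0.449 - (4)·-0.480 - (-4)·-0.190) / (13) = -0.234
  w = (-3 - (2)·0.449 - (-2)·-0.234 - (3)·-0.190) / (9) = -0.422
  t = (0 - (-2)·0.449 - (-3)·-0.234 - (-4)·-0.422) / (13) = -0.115
Change: (0.163, 0.140, 0.058, 0.075) → max |·| = 0.163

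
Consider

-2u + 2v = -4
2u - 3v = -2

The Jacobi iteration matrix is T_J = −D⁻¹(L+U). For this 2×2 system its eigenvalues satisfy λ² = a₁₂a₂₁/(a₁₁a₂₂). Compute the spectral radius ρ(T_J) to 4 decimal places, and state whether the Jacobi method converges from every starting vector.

0.8165

a₁₂a₂₁/(a₁₁a₂₂) = (2)·(2) / ((-2)·(-3)) = 0.666667
ρ = √|0.666667| = √0.666667 = 0.8165
ρ < 1, so Jacobi converges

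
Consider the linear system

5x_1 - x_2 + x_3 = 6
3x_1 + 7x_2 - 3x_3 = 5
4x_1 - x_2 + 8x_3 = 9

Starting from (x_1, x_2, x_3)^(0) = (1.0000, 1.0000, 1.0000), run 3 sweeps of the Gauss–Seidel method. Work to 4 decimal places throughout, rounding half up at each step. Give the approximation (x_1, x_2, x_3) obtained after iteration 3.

Iteration 1:
  x_1 = (6 - (-1)·1.0000 - (1)·1.0000) / (5) = 1.2000
  x_2 = (5 - (3)·1.2000 - (-3)·1.0000) / (7) = 0.6286
  x_3 = (9 - (4)·1.2000 - (-1)·0.6286) / (8) = 0.6036
Iteration 2:
  x_1 = (6 - (-1)·0.6286 - (1)·0.6036) / (5) = 1.2050
  x_2 = (5 - (3)·1.2050 - (-3)·0.6036) / (7) = 0.4565
  x_3 = (9 - (4)·1.2050 - (-1)·0.4565) / (8) = 0.5796
Iteration 3:
  x_1 = (6 - (-1)·0.4565 - (1)·0.5796) / (5) = 1.1754
  x_2 = (5 - (3)·1.1754 - (-3)·0.5796) / (7) = 0.4589
  x_3 = (9 - (4)·1.1754 - (-1)·0.4589) / (8) = 0.5947

(1.1754, 0.4589, 0.5947)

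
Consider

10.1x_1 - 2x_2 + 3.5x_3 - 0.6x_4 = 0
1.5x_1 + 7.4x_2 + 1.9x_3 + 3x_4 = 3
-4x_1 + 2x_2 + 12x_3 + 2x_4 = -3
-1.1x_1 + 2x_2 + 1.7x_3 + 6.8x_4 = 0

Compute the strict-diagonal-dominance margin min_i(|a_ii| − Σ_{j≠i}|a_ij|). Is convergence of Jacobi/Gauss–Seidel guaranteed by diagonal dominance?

row 1: |10.1| − (2+3.5+0.6) = 4
row 2: |7.4| − (1.5+1.9+3) = 1
row 3: |12| − (4+2+2) = 4
row 4: |6.8| − (1.1+2+1.7) = 2
minimum over rows = 1 → strictly diagonally dominant (convergence guaranteed)

1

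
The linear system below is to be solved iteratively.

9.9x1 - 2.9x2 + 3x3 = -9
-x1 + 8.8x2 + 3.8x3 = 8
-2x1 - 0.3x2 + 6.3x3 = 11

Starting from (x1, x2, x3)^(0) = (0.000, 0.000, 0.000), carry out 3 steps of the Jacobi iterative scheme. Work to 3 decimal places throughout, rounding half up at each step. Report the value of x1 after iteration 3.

Iteration 1:
  x1 = (-9 - (-2.9)·0.000 - (3)·0.000) / (9.9) = -0.909
  x2 = (8 - (-1)·0.000 - (3.8)·0.000) / (8.8) = 0.909
  x3 = (11 - (-2)·0.000 - (-0.3)·0.000) / (6.3) = 1.746
Iteration 2:
  x1 = (-9 - (-2.9)·0.909 - (3)·1.746) / (9.9) = -1.172
  x2 = (8 - (-1)·-0.909 - (3.8)·1.746) / (8.8) = 0.052
  x3 = (11 - (-2)·-0.909 - (-0.3)·0.909) / (6.3) = 1.501
Iteration 3:
  x1 = (-9 - (-2.9)·0.052 - (3)·1.501) / (9.9) = -1.349
  x2 = (8 - (-1)·-1.172 - (3.8)·1.501) / (8.8) = 0.128
  x3 = (11 - (-2)·-1.172 - (-0.3)·0.052) / (6.3) = 1.376

-1.349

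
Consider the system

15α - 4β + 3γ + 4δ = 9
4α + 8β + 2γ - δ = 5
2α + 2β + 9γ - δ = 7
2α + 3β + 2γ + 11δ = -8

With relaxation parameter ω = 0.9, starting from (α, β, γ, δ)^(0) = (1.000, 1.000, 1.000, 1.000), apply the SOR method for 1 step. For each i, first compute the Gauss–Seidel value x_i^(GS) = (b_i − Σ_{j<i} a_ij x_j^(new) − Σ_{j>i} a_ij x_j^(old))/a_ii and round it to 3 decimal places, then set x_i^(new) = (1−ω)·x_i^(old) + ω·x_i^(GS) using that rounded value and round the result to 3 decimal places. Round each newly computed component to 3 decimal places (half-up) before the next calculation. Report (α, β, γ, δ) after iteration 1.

Iteration 1:
  α: GS value = (9 - (-4)·1.000 - (3)·1.000 - (4)·1.000) / (15) = 0.400;  α ← (1−ω)·1.000 + ω·0.400 = 0.460
  β: GS value = (5 - (4)·0.460 - (2)·1.000 - (-1)·1.000) / (8) = 0.270;  β ← (1−ω)·1.000 + ω·0.270 = 0.343
  γ: GS value = (7 - (2)·0.460 - (2)·0.343 - (-1)·1.000) / (9) = 0.710;  γ ← (1−ω)·1.000 + ω·0.710 = 0.739
  δ: GS value = (-8 - (2)·0.460 - (3)·0.343 - (2)·0.739) / (11) = -1.039;  δ ← (1−ω)·1.000 + ω·-1.039 = -0.835

(0.460, 0.343, 0.739, -0.835)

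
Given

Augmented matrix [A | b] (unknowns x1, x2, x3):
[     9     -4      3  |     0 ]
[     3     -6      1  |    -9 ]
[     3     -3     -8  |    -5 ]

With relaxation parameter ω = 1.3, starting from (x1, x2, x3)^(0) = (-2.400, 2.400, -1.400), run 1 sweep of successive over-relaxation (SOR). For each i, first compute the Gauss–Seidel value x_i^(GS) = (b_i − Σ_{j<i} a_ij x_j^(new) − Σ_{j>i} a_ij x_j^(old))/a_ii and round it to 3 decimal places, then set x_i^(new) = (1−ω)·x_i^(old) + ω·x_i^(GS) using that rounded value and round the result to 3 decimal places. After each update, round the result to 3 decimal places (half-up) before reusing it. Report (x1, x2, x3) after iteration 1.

(2.713, 2.690, 1.244)

Iteration 1:
  x1: GS value = (0 - (-4)·2.400 - (3)·-1.400) / (9) = 1.533;  x1 ← (1−ω)·-2.400 + ω·1.533 = 2.713
  x2: GS value = (-9 - (3)·2.713 - (1)·-1.400) / (-6) = 2.623;  x2 ← (1−ω)·2.400 + ω·2.623 = 2.690
  x3: GS value = (-5 - (3)·2.713 - (-3)·2.690) / (-8) = 0.634;  x3 ← (1−ω)·-1.400 + ω·0.634 = 1.244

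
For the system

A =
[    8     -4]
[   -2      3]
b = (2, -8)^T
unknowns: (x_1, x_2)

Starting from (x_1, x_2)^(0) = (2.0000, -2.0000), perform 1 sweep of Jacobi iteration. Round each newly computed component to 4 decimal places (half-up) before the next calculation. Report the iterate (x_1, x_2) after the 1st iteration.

(-0.7500, -1.3333)

Iteration 1:
  x_1 = (2 - (-4)·-2.0000) / (8) = -0.7500
  x_2 = (-8 - (-2)·2.0000) / (3) = -1.3333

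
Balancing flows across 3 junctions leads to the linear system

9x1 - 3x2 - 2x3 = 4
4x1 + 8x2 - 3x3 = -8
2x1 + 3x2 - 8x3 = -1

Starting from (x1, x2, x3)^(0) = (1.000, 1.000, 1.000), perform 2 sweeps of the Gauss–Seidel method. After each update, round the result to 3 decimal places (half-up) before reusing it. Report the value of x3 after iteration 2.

-0.253

Iteration 1:
  x1 = (4 - (-3)·1.000 - (-2)·1.000) / (9) = 1.000
  x2 = (-8 - (4)·1.000 - (-3)·1.000) / (8) = -1.125
  x3 = (-1 - (2)·1.000 - (3)·-1.125) / (-8) = -0.047
Iteration 2:
  x1 = (4 - (-3)·-1.125 - (-2)·-0.047) / (9) = 0.059
  x2 = (-8 - (4)·0.059 - (-3)·-0.047) / (8) = -1.047
  x3 = (-1 - (2)·0.059 - (3)·-1.047) / (-8) = -0.253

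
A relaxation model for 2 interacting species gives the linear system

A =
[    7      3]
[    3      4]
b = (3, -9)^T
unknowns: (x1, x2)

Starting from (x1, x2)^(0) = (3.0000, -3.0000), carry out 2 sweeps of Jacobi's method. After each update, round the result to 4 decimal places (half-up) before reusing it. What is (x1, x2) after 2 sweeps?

Iteration 1:
  x1 = (3 - (3)·-3.0000) / (7) = 1.7143
  x2 = (-9 - (3)·3.0000) / (4) = -4.5000
Iteration 2:
  x1 = (3 - (3)·-4.5000) / (7) = 2.3571
  x2 = (-9 - (3)·1.7143) / (4) = -3.5357

(2.3571, -3.5357)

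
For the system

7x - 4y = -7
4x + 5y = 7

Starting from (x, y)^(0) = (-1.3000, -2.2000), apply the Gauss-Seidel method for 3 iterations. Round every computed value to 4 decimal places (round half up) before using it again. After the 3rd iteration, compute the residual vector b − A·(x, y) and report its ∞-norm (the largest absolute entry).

Iteration 1:
  x = (-7 - (-4)·-2.2000) / (7) = -2.2571
  y = (7 - (4)·-2.2571) / (5) = 3.2057
Iteration 2:
  x = (-7 - (-4)·3.2057) / (7) = 0.8318
  y = (7 - (4)·0.8318) / (5) = 0.7346
Iteration 3:
  x = (-7 - (-4)·0.7346) / (7) = -0.5802
  y = (7 - (4)·-0.5802) / (5) = 1.8642
Residual b − A·x = (4.5182, -0.0002); ∞-norm = 4.5182

4.5182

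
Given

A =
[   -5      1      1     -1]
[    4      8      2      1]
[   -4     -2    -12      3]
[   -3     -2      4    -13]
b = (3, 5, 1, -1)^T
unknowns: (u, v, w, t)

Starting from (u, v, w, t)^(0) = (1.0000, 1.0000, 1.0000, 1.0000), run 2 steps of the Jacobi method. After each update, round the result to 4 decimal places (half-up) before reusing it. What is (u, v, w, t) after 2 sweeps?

(-0.7167, 0.9083, 0.0917, 0.1051)

Iteration 1:
  u = (3 - (1)·1.0000 - (1)·1.0000 - (-1)·1.0000) / (-5) = -0.4000
  v = (5 - (4)·1.0000 - (2)·1.0000 - (1)·1.0000) / (8) = -0.2500
  w = (1 - (-4)·1.0000 - (-2)·1.0000 - (3)·1.0000) / (-12) = -0.3333
  t = (-1 - (-3)·1.0000 - (-2)·1.0000 - (4)·1.0000) / (-13) = 0.0000
Iteration 2:
  u = (3 - (1)·-0.2500 - (1)·-0.3333 - (-1)·0.0000) / (-5) = -0.7167
  v = (5 - (4)·-0.4000 - (2)·-0.3333 - (1)·0.0000) / (8) = 0.9083
  w = (1 - (-4)·-0.4000 - (-2)·-0.2500 - (3)·0.0000) / (-12) = 0.0917
  t = (-1 - (-3)·-0.4000 - (-2)·-0.2500 - (4)·-0.3333) / (-13) = 0.1051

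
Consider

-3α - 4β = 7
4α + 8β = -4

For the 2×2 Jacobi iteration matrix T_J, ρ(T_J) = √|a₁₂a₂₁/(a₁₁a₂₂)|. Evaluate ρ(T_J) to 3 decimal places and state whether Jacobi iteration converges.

a₁₂a₂₁/(a₁₁a₂₂) = (-4)·(4) / ((-3)·(8)) = 0.666667
ρ = √|0.666667| = √0.666667 = 0.816
ρ < 1, so Jacobi converges

0.816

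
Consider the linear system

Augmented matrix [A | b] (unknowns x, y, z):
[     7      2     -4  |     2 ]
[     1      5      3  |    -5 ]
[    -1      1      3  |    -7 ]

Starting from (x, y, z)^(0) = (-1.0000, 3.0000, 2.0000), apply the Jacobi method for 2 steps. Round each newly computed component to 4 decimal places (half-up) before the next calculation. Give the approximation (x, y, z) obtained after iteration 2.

(-1.2381, 1.0857, -1.4762)

Iteration 1:
  x = (2 - (2)·3.0000 - (-4)·2.0000) / (7) = 0.5714
  y = (-5 - (1)·-1.0000 - (3)·2.0000) / (5) = -2.0000
  z = (-7 - (-1)·-1.0000 - (1)·3.0000) / (3) = -3.6667
Iteration 2:
  x = (2 - (2)·-2.0000 - (-4)·-3.6667) / (7) = -1.2381
  y = (-5 - (1)·0.5714 - (3)·-3.6667) / (5) = 1.0857
  z = (-7 - (-1)·0.5714 - (1)·-2.0000) / (3) = -1.4762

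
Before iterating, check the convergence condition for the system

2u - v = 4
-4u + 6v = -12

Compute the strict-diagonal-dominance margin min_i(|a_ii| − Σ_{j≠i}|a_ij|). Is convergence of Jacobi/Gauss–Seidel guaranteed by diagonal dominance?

row 1: |2| − (1) = 1
row 2: |6| − (4) = 2
minimum over rows = 1 → strictly diagonally dominant (convergence guaranteed)

1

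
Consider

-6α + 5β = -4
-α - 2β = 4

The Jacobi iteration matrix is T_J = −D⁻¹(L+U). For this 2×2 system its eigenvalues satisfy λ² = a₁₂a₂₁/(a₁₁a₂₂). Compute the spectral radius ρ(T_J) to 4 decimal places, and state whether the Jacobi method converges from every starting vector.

0.6455

a₁₂a₂₁/(a₁₁a₂₂) = (5)·(-1) / ((-6)·(-2)) = -0.416667
ρ = √|-0.416667| = √0.416667 = 0.6455
ρ < 1, so Jacobi converges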